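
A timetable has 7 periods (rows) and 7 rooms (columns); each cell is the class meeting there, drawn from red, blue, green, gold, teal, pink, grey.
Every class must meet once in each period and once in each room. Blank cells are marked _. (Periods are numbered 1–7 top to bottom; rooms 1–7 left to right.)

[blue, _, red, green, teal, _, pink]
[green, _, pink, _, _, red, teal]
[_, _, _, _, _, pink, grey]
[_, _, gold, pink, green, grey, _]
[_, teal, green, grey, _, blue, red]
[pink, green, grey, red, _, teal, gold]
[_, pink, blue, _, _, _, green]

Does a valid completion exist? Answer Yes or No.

No

Period 1, room 6: period 1 has {red, blue, green, teal, pink} and room 6 has {red, blue, teal, pink, grey}, so it must be gold.
Now period 7, room 6: period 7 together with room 6 already contain {red, blue, green, gold, teal, pink, grey} — every symbol — so nothing can go there. The grid has no valid completion.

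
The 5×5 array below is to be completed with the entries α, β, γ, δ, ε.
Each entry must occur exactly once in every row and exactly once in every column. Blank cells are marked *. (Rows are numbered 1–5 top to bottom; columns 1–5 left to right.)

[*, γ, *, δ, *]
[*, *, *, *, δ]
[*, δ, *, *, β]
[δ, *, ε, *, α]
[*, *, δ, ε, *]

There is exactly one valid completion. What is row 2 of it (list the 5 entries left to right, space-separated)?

Row 1, column 5: row 1 has {γ, δ} and column 5 has {α, β, δ}, leaving only ε.
Row 4, column 2: row 4 has {α, δ, ε} and column 2 has {γ, δ}, leaving only β.
Row 4, column 4: row 4 has {α, β, δ, ε} and column 4 has {δ, ε}, leaving only γ.
Row 3, column 4: row 3 has {β, δ} and column 4 has {γ, δ, ε}, leaving only α.
Row 2, column 4: row 2 has {δ} and column 4 has {α, γ, δ, ε}, leaving only β.
Row 3, column 3: row 3 has {α, β, δ} and column 3 has {δ, ε}, leaving only γ.
Row 2, column 3: row 2 has {β, δ} and column 3 has {γ, δ, ε}, leaving only α.
Row 2, column 2: row 2 has {α, β, δ} and column 2 has {β, γ, δ}, leaving only ε.
Row 2, column 1: row 2 has {α, β, δ, ε} and column 1 has {δ}, leaving only γ.
So row 2 reads: γ ε α β δ.

γ ε α β δ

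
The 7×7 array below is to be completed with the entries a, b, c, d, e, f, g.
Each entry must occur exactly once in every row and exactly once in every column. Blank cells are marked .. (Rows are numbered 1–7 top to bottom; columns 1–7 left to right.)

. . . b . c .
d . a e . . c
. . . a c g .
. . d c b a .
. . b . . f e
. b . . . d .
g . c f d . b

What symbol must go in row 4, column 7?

g

Row 2, column 6: row 2 has {a, c, d, e} and column 6 has {a, c, d, f, g}, leaving only b.
Row 6, column 4: row 6 has {b, d} and column 4 has {a, b, c, e, f}, leaving only g.
Row 5, column 4: row 5 has {b, e, f} and column 4 has {a, b, c, e, f, g}, leaving only d.
Row 7, column 6: row 7 has {b, c, d, f, g} and column 6 has {a, b, c, d, f, g}, leaving only e.
Row 7, column 2: row 7 has {b, c, d, e, f, g} and column 2 has {b}, leaving only a.
Row 4, column 7 is narrowed to {f, g}.
If it were f, then row 5, column 5 would be left with no valid symbol.
So row 4, column 7 must be g.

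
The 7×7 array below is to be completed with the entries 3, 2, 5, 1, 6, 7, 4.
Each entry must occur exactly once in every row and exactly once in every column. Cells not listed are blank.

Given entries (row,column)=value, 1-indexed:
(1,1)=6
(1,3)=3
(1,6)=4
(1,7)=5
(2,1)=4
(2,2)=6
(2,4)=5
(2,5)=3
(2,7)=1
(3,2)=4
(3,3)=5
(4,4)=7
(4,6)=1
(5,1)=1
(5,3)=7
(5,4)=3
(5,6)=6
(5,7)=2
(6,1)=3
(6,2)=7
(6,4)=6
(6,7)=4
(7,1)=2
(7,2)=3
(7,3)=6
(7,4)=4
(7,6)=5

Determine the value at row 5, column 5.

4

Row 2, column 3: row 2 has {3, 5, 1, 6, 4} and column 3 has {3, 5, 6, 7}, leaving only 2.
Row 2, column 6: row 2 has {3, 2, 5, 1, 6, 4} and column 6 has {5, 1, 6, 4}, leaving only 7.
Row 3, column 1: row 3 has {5, 4} and column 1 has {3, 2, 1, 6, 4}, leaving only 7.
Row 4, column 1: row 4 has {1, 7} and column 1 has {3, 2, 1, 6, 7, 4}, leaving only 5.
Row 4, column 2: row 4 has {5, 1, 7} and column 2 has {3, 6, 7, 4}, leaving only 2.
Row 1, column 2: row 1 has {3, 5, 6, 4} and column 2 has {3, 2, 6, 7, 4}, leaving only 1.
Row 1, column 4: row 1 has {3, 5, 1, 6, 4} and column 4 has {3, 5, 6, 7, 4}, leaving only 2.
Row 1, column 5: row 1 has {3, 2, 5, 1, 6, 4} and column 5 has {3}, leaving only 7.
Row 3, column 4: row 3 has {5, 7, 4} and column 4 has {3, 2, 5, 6, 7, 4}, leaving only 1.
Row 4, column 3: row 4 has {2, 5, 1, 7} and column 3 has {3, 2, 5, 6, 7}, leaving only 4.
Row 4, column 5: row 4 has {2, 5, 1, 7, 4} and column 5 has {3, 7}, leaving only 6.
Row 3, column 5: row 3 has {5, 1, 7, 4} and column 5 has {3, 6, 7}, leaving only 2.
Row 3, column 6: row 3 has {2, 5, 1, 7, 4} and column 6 has {5, 1, 6, 7, 4}, leaving only 3.
Row 3, column 7: row 3 has {3, 2, 5, 1, 7, 4} and column 7 has {2, 5, 1, 4}, leaving only 6.
Row 4, column 7: row 4 has {2, 5, 1, 6, 7, 4} and column 7 has {2, 5, 1, 6, 4}, leaving only 3.
Row 5, column 2: row 5 has {3, 2, 1, 6, 7} and column 2 has {3, 2, 1, 6, 7, 4}, leaving only 5.
Row 5 already has {3, 2, 5, 1, 6, 7} and column 5 already has {3, 2, 6, 7}, so row 5, column 5 must be 4.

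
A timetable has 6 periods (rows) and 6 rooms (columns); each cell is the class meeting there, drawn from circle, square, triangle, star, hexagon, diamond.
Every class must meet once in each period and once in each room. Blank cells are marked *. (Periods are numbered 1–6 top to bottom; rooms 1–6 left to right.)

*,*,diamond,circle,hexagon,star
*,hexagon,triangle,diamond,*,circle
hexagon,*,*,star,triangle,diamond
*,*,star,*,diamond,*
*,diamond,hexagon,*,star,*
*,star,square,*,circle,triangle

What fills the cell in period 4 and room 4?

square

Period 2, room 5: period 2 has {circle, triangle, hexagon, diamond} and room 5 has {circle, triangle, star, hexagon, diamond}, leaving only square.
Period 2, room 1: period 2 has {circle, square, triangle, hexagon, diamond} and room 1 has {hexagon}, leaving only star.
Period 3, room 3: period 3 has {triangle, star, hexagon, diamond} and room 3 has {square, triangle, star, hexagon, diamond}, leaving only circle.
Period 3, room 2: period 3 has {circle, triangle, star, hexagon, diamond} and room 2 has {star, hexagon, diamond}, leaving only square.
Period 1, room 2: period 1 has {circle, star, hexagon, diamond} and room 2 has {square, star, hexagon, diamond}, leaving only triangle.
Period 1, room 1: period 1 has {circle, triangle, star, hexagon, diamond} and room 1 has {star, hexagon}, leaving only square.
Period 4, room 2: period 4 has {star, diamond} and room 2 has {square, triangle, star, hexagon, diamond}, leaving only circle.
Period 4, room 1: period 4 has {circle, star, diamond} and room 1 has {square, star, hexagon}, leaving only triangle.
Period 5, room 1: period 5 has {star, hexagon, diamond} and room 1 has {square, triangle, star, hexagon}, leaving only circle.
Period 5, room 6: period 5 has {circle, star, hexagon, diamond} and room 6 has {circle, triangle, star, diamond}, leaving only square.
Period 4, room 6: period 4 has {circle, triangle, star, diamond} and room 6 has {circle, square, triangle, star, diamond}, leaving only hexagon.
Period 4 already has {circle, triangle, star, hexagon, diamond} and room 4 already has {circle, star, diamond}, so period 4, room 4 must be square.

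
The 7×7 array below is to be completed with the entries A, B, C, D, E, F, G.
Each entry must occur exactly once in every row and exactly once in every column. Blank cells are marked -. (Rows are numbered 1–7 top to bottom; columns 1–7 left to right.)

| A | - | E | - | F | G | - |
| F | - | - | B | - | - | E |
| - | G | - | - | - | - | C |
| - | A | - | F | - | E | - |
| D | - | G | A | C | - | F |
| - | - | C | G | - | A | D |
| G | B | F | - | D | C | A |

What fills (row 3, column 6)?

Row 1, column 7: row 1 has {A, E, F, G} and column 7 has {A, C, D, E, F}, leaving only B.
Row 2, column 6: row 2 has {B, E, F} and column 6 has {A, C, E, G}, leaving only D.
Row 2, column 2: row 2 has {B, D, E, F} and column 2 has {A, B, G}, leaving only C.
Row 1, column 2: row 1 has {A, B, E, F, G} and column 2 has {A, B, C, G}, leaving only D.
Row 1, column 4: row 1 has {A, B, D, E, F, G} and column 4 has {A, B, F, G}, leaving only C.
Row 2, column 3: row 2 has {B, C, D, E, F} and column 3 has {C, E, F, G}, leaving only A.
Row 2, column 5: row 2 has {A, B, C, D, E, F} and column 5 has {C, D, F}, leaving only G.
Row 4, column 5: row 4 has {A, E, F} and column 5 has {C, D, F, G}, leaving only B.
Row 4, column 1: row 4 has {A, B, E, F} and column 1 has {A, D, F, G}, leaving only C.
Row 4, column 3: row 4 has {A, B, C, E, F} and column 3 has {A, C, E, F, G}, leaving only D.
Row 3, column 3: row 3 has {C, G} and column 3 has {A, C, D, E, F, G}, leaving only B.
Row 3 already has {B, C, G} and column 6 already has {A, C, D, E, G}, so row 3, column 6 must be F.

F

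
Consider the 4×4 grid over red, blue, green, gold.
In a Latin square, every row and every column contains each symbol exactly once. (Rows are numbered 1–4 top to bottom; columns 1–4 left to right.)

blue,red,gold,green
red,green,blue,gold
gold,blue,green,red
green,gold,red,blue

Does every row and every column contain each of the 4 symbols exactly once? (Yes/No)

Yes

Each row is a permutation of the 4 symbols, and so is each column.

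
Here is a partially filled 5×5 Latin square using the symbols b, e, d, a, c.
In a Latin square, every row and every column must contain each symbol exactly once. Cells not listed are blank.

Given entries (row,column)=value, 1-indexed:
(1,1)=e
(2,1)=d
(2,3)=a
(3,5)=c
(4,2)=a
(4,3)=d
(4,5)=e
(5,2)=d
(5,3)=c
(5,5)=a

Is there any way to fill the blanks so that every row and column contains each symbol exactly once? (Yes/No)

No row or column among the givens repeats a symbol, and propagating forced cells runs into no contradiction.
One valid completion exists (for instance, e c b a d / d e a c b / a b e d c / c a d b e / b d c e a).

Yes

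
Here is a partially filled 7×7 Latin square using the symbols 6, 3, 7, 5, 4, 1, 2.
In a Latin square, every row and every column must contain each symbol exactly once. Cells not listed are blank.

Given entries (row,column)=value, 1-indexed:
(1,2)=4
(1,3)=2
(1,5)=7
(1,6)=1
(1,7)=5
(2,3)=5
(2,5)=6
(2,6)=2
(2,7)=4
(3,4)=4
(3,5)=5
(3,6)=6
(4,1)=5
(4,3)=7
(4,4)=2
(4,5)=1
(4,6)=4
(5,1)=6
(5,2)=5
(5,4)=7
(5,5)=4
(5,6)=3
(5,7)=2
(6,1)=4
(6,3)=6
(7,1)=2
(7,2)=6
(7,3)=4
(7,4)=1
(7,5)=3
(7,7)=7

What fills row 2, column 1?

Row 1, column 1: row 1 has {7, 5, 4, 1, 2} and column 1 has {6, 5, 4, 2}, leaving only 3.
Row 1, column 4: row 1 has {3, 7, 5, 4, 1, 2} and column 4 has {7, 4, 1, 2}, leaving only 6.
Row 2, column 4: row 2 has {6, 5, 4, 2} and column 4 has {6, 7, 4, 1, 2}, leaving only 3.
Row 4, column 2: row 4 has {7, 5, 4, 1, 2} and column 2 has {6, 5, 4}, leaving only 3.
Row 4, column 7: row 4 has {3, 7, 5, 4, 1, 2} and column 7 has {7, 5, 4, 2}, leaving only 6.
Row 5, column 3: row 5 has {6, 3, 7, 5, 4, 2} and column 3 has {6, 7, 5, 4, 2}, leaving only 1.
Row 3, column 3: row 3 has {6, 5, 4} and column 3 has {6, 7, 5, 4, 1, 2}, leaving only 3.
Row 3, column 7: row 3 has {6, 3, 5, 4} and column 7 has {6, 7, 5, 4, 2}, leaving only 1.
Row 3, column 1: row 3 has {6, 3, 5, 4, 1} and column 1 has {6, 3, 5, 4, 2}, leaving only 7.
Row 2 already has {6, 3, 5, 4, 2} and column 1 already has {6, 3, 7, 5, 4, 2}, so row 2, column 1 must be 1.

1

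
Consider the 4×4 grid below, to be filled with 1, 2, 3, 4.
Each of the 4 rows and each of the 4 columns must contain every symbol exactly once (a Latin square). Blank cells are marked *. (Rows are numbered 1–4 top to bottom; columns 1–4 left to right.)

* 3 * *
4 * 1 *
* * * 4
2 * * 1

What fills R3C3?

2

Row 1, column 1: row 1 has {3} and column 1 has {2, 4}, leaving only 1.
Row 1, column 4: row 1 has {1, 3} and column 4 has {1, 4}, leaving only 2.
Row 1, column 3: row 1 has {1, 2, 3} and column 3 has {1}, leaving only 4.
Row 2, column 2: row 2 has {1, 4} and column 2 has {3}, leaving only 2.
Row 2, column 4: row 2 has {1, 2, 4} and column 4 has {1, 2, 4}, leaving only 3.
Row 3, column 1: row 3 has {4} and column 1 has {1, 2, 4}, leaving only 3.
Row 3 already has {3, 4} and column 3 already has {1, 4}, so row 3, column 3 must be 2.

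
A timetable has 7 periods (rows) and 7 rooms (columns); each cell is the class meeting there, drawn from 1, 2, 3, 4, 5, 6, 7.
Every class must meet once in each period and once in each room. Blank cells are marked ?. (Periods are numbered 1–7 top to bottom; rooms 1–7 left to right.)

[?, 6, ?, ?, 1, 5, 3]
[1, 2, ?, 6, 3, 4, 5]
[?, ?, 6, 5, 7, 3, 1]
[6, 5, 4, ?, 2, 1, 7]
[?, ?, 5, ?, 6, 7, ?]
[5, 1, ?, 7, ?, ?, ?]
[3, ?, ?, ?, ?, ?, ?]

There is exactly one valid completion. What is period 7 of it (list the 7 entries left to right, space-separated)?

Period 2, room 3: period 2 has {1, 2, 3, 4, 5, 6} and room 3 has {4, 5, 6}, leaving only 7.
Period 1, room 3: period 1 has {1, 3, 5, 6} and room 3 has {4, 5, 6, 7}, leaving only 2.
Period 7, room 3: period 7 has {3} and room 3 has {2, 4, 5, 6, 7}, leaving only 1.
Period 1, room 4: period 1 has {1, 2, 3, 5, 6} and room 4 has {5, 6, 7}, leaving only 4.
Period 7, room 4: period 7 has {1, 3} and room 4 has {4, 5, 6, 7}, leaving only 2.
Period 7, room 6: period 7 has {1, 2, 3} and room 6 has {1, 3, 4, 5, 7}, leaving only 6.
Period 7, room 7: period 7 has {1, 2, 3, 6} and room 7 has {1, 3, 5, 7}, leaving only 4.
Period 7, room 2: period 7 has {1, 2, 3, 4, 6} and room 2 has {1, 2, 5, 6}, leaving only 7.
Period 7, room 5: period 7 has {1, 2, 3, 4, 6, 7} and room 5 has {1, 2, 3, 6, 7}, leaving only 5.
So period 7 reads: 3 7 1 2 5 6 4.

3 7 1 2 5 6 4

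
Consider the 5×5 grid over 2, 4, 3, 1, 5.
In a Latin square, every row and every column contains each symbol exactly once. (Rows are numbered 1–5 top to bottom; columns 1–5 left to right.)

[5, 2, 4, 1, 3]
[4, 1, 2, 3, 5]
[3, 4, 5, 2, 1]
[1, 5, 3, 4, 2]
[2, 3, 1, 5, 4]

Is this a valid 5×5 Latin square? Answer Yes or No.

Yes

Each row is a permutation of the 5 symbols, and so is each column.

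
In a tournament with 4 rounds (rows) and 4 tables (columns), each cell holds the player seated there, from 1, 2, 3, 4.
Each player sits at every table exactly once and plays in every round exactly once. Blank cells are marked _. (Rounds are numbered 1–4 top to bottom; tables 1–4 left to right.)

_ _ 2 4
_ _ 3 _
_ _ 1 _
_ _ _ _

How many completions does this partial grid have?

8

Round 1, table 1: eliminating its round and table leaves {1, 3}.
Round 1, table 2: eliminating its round and table leaves {1, 3}.
Round 2, table 1: eliminating its round and table leaves {1, 2, 4}.
Round 2, table 2: eliminating its round and table leaves {1, 2, 4}.
Round 2, table 4: eliminating its round and table leaves {1, 2}.
Round 3, table 1: eliminating its round and table leaves {2, 3, 4}.
Round 3, table 2: eliminating its round and table leaves {2, 3, 4}.
Round 3, table 4: eliminating its round and table leaves {2, 3}.
Round 4, table 1: eliminating its round and table leaves {1, 2, 3, 4}.
Round 4, table 2: eliminating its round and table leaves {1, 2, 3, 4}.
Round 4, table 3: eliminating its round and table leaves {4}.
Round 4, table 4: eliminating its round and table leaves {1, 2, 3}.
Enumerating the assignments across these blanks that avoid any round or table repeat gives 8 completions.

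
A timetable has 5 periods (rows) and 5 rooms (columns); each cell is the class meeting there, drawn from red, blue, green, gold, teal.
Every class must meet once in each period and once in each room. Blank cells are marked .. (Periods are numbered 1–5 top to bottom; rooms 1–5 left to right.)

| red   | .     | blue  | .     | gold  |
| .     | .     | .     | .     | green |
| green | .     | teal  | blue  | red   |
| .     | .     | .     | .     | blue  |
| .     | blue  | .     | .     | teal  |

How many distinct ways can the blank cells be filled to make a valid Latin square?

3

Period 1, room 2: eliminating its period and room leaves {green, teal}.
Period 1, room 4: eliminating its period and room leaves {green, teal}.
Period 2, room 1: eliminating its period and room leaves {blue, gold, teal}.
Period 2, room 2: eliminating its period and room leaves {red, gold, teal}.
Period 2, room 3: eliminating its period and room leaves {red, gold}.
Period 2, room 4: eliminating its period and room leaves {red, gold, teal}.
Period 3, room 2: eliminating its period and room leaves {gold}.
Period 4, room 1: eliminating its period and room leaves {gold, teal}.
Period 4, room 2: eliminating its period and room leaves {red, green, gold, teal}.
Period 4, room 3: eliminating its period and room leaves {red, green, gold}.
Period 4, room 4: eliminating its period and room leaves {red, green, gold, teal}.
Period 5, room 1: eliminating its period and room leaves {gold}.
Period 5, room 3: eliminating its period and room leaves {red, green, gold}.
Period 5, room 4: eliminating its period and room leaves {red, green, gold}.
Enumerating the assignments across these blanks that avoid any period or room repeat gives 3 completions.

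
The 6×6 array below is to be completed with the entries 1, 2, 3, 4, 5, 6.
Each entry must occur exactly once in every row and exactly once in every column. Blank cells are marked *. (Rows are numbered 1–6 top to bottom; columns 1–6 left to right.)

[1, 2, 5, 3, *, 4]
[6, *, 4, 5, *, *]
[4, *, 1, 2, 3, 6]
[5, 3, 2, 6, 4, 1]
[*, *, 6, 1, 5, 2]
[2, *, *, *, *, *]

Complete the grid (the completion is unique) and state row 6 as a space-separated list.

Row 6, column 3: row 6 has {2} and column 3 has {1, 2, 4, 5, 6}, leaving only 3.
Row 6, column 4: row 6 has {2, 3} and column 4 has {1, 2, 3, 5, 6}, leaving only 4.
Row 6, column 6: row 6 has {2, 3, 4} and column 6 has {1, 2, 4, 6}, leaving only 5.
Row 1, column 5: row 1 has {1, 2, 3, 4, 5} and column 5 has {3, 4, 5}, leaving only 6.
Row 6, column 5: row 6 has {2, 3, 4, 5} and column 5 has {3, 4, 5, 6}, leaving only 1.
Row 6, column 2: row 6 has {1, 2, 3, 4, 5} and column 2 has {2, 3}, leaving only 6.
So row 6 reads: 2 6 3 4 1 5.

2 6 3 4 1 5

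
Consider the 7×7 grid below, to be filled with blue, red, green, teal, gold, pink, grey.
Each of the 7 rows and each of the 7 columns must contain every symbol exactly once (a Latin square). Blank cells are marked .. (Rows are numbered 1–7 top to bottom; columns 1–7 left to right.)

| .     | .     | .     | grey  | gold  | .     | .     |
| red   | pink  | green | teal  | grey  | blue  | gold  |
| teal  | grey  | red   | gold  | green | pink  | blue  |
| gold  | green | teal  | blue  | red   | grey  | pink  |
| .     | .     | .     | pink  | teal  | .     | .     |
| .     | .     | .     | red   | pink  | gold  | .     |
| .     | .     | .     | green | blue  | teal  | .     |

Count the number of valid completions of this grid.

Row 1, column 1: eliminating its row and column leaves {blue, green, pink}.
Row 1, column 2: eliminating its row and column leaves {blue, red, teal}.
Row 1, column 3: eliminating its row and column leaves {blue, pink}.
Row 1, column 6: eliminating its row and column leaves {red, green}.
Row 1, column 7: eliminating its row and column leaves {red, green, teal}.
Row 5, column 1: eliminating its row and column leaves {blue, green, grey}.
Row 5, column 2: eliminating its row and column leaves {blue, red, gold}.
Row 5, column 3: eliminating its row and column leaves {blue, gold, grey}.
Row 5, column 6: eliminating its row and column leaves {red, green}.
Row 5, column 7: eliminating its row and column leaves {red, green, grey}.
Row 6, column 1: eliminating its row and column leaves {blue, green, grey}.
Row 6, column 2: eliminating its row and column leaves {blue, teal}.
Row 6, column 3: eliminating its row and column leaves {blue, grey}.
Row 6, column 7: eliminating its row and column leaves {green, teal, grey}.
Row 7, column 1: eliminating its row and column leaves {pink, grey}.
Row 7, column 2: eliminating its row and column leaves {red, gold}.
Row 7, column 3: eliminating its row and column leaves {gold, pink, grey}.
Row 7, column 7: eliminating its row and column leaves {red, grey}.
Enumerating the assignments across these blanks that avoid any row or column repeat gives 9 completions.

9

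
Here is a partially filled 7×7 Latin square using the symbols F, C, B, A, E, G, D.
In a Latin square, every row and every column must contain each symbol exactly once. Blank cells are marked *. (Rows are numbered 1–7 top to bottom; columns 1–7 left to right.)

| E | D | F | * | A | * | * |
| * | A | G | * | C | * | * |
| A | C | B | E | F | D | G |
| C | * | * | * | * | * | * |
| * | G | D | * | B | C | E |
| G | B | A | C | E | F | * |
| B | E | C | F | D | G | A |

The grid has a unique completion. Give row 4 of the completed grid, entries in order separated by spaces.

C F E D G A B

Row 4, column 2: row 4 has {C} and column 2 has {C, B, A, E, G, D}, leaving only F.
Row 4, column 3: row 4 has {F, C} and column 3 has {F, C, B, A, G, D}, leaving only E.
Row 4, column 5: row 4 has {F, C, E} and column 5 has {F, C, B, A, E, D}, leaving only G.
Row 1, column 6: row 1 has {F, A, E, D} and column 6 has {F, C, G, D}, leaving only B.
Row 4, column 6: row 4 has {F, C, E, G} and column 6 has {F, C, B, G, D}, leaving only A.
Row 1, column 4: row 1 has {F, B, A, E, D} and column 4 has {F, C, E}, leaving only G.
Row 1, column 7: row 1 has {F, B, A, E, G, D} and column 7 has {A, E, G}, leaving only C.
Row 2, column 6: row 2 has {C, A, G} and column 6 has {F, C, B, A, G, D}, leaving only E.
Row 5, column 1: row 5 has {C, B, E, G, D} and column 1 has {C, B, A, E, G}, leaving only F.
Row 2, column 1: row 2 has {C, A, E, G} and column 1 has {F, C, B, A, E, G}, leaving only D.
Row 2, column 4: row 2 has {C, A, E, G, D} and column 4 has {F, C, E, G}, leaving only B.
Row 4, column 4: row 4 has {F, C, A, E, G} and column 4 has {F, C, B, E, G}, leaving only D.
Row 4, column 7: row 4 has {F, C, A, E, G, D} and column 7 has {C, A, E, G}, leaving only B.
So row 4 reads: C F E D G A B.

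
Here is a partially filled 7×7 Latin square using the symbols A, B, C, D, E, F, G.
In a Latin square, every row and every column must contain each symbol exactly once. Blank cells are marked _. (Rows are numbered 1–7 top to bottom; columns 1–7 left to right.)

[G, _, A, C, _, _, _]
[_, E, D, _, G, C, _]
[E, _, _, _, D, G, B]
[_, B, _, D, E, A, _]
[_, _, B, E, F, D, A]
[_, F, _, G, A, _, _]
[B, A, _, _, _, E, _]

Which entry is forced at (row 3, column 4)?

Row 1, column 2: row 1 has {A, C, G} and column 2 has {A, B, E, F}, leaving only D.
Row 1, column 5: row 1 has {A, C, D, G} and column 5 has {A, D, E, F, G}, leaving only B.
Row 1, column 6: row 1 has {A, B, C, D, G} and column 6 has {A, C, D, E, G}, leaving only F.
Row 1, column 7: row 1 has {A, B, C, D, F, G} and column 7 has {A, B}, leaving only E.
Row 2, column 7: row 2 has {C, D, E, G} and column 7 has {A, B, E}, leaving only F.
Row 2, column 1: row 2 has {C, D, E, F, G} and column 1 has {B, E, G}, leaving only A.
Row 2, column 4: row 2 has {A, C, D, E, F, G} and column 4 has {C, D, E, G}, leaving only B.
Row 3, column 2: row 3 has {B, D, E, G} and column 2 has {A, B, D, E, F}, leaving only C.
Row 3, column 3: row 3 has {B, C, D, E, G} and column 3 has {A, B, D}, leaving only F.
Row 3 already has {B, C, D, E, F, G} and column 4 already has {B, C, D, E, G}, so row 3, column 4 must be A.

A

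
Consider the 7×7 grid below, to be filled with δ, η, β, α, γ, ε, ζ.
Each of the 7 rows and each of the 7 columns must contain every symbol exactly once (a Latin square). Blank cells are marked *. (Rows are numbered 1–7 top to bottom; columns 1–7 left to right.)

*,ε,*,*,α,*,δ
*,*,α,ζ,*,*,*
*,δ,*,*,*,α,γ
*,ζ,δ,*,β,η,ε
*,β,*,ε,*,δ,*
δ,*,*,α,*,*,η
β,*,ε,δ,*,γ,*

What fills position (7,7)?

ζ

Row 2, column 7: row 2 has {α, ζ} and column 7 has {δ, η, γ, ε}, leaving only β.
Row 2, column 6: row 2 has {β, α, ζ} and column 6 has {δ, η, α, γ}, leaving only ε.
Row 4, column 4: row 4 has {δ, η, β, ε, ζ} and column 4 has {δ, α, ε, ζ}, leaving only γ.
Row 4, column 1: row 4 has {δ, η, β, γ, ε, ζ} and column 1 has {δ, β}, leaving only α.
Row 6, column 2: row 6 has {δ, η, α} and column 2 has {δ, β, ε, ζ}, leaving only γ.
Row 2, column 2: row 2 has {β, α, ε, ζ} and column 2 has {δ, β, γ, ε, ζ}, leaving only η.
Row 2, column 1: row 2 has {η, β, α, ε, ζ} and column 1 has {δ, β, α}, leaving only γ.
Row 2, column 5: row 2 has {η, β, α, γ, ε, ζ} and column 5 has {β, α}, leaving only δ.
Row 7, column 2: row 7 has {δ, β, γ, ε} and column 2 has {δ, η, β, γ, ε, ζ}, leaving only α.
Row 7 already has {δ, β, α, γ, ε} and column 7 already has {δ, η, β, γ, ε}, so row 7, column 7 must be ζ.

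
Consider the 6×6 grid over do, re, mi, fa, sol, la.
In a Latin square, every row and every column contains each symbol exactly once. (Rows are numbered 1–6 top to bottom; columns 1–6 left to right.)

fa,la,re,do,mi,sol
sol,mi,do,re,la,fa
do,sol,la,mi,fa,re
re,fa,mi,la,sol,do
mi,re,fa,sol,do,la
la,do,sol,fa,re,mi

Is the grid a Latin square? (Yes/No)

Yes

Each row is a permutation of the 6 symbols, and so is each column.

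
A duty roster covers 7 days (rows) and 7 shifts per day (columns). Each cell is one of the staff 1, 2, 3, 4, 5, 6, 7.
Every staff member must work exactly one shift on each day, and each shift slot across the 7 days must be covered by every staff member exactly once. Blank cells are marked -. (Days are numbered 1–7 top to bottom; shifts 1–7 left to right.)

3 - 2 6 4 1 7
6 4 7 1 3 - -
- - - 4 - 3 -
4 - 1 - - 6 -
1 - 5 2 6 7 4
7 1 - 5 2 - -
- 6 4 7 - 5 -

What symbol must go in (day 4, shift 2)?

Day 1, shift 2: day 1 has {1, 2, 3, 4, 6, 7} and shift 2 has {1, 4, 6}, leaving only 5.
Day 2, shift 6: day 2 has {1, 3, 4, 6, 7} and shift 6 has {1, 3, 5, 6, 7}, leaving only 2.
Day 2, shift 7: day 2 has {1, 2, 3, 4, 6, 7} and shift 7 has {4, 7}, leaving only 5.
Day 3, shift 3: day 3 has {3, 4} and shift 3 has {1, 2, 4, 5, 7}, leaving only 6.
Day 4, shift 4: day 4 has {1, 4, 6} and shift 4 has {1, 2, 4, 5, 6, 7}, leaving only 3.
Day 4, shift 7: day 4 has {1, 3, 4, 6} and shift 7 has {4, 5, 7}, leaving only 2.
Day 4 already has {1, 2, 3, 4, 6} and shift 2 already has {1, 4, 5, 6}, so day 4, shift 2 must be 7.

7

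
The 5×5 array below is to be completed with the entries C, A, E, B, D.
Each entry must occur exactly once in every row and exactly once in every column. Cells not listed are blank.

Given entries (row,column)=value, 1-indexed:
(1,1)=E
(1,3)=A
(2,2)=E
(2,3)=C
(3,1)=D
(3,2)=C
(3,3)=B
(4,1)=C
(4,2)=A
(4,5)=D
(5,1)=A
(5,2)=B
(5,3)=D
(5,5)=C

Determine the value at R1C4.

C

Row 1, column 2: row 1 has {A, E} and column 2 has {C, A, E, B}, leaving only D.
Row 1, column 5: row 1 has {A, E, D} and column 5 has {C, D}, leaving only B.
Row 1 already has {A, E, B, D} and column 4 already has {}, so row 1, column 4 must be C.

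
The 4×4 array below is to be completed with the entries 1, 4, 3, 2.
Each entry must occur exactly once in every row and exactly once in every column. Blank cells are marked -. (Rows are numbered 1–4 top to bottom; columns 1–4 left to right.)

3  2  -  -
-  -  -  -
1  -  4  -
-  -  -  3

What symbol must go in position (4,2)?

1

Row 1, column 3: row 1 has {3, 2} and column 3 has {4}, leaving only 1.
Row 1, column 4: row 1 has {1, 3, 2} and column 4 has {3}, leaving only 4.
Row 3, column 2: row 3 has {1, 4} and column 2 has {2}, leaving only 3.
Row 3, column 4: row 3 has {1, 4, 3} and column 4 has {4, 3}, leaving only 2.
Row 2, column 4: row 2 has {} and column 4 has {4, 3, 2}, leaving only 1.
Row 2, column 2: row 2 has {1} and column 2 has {3, 2}, leaving only 4.
Row 4 already has {3} and column 2 already has {4, 3, 2}, so row 4, column 2 must be 1.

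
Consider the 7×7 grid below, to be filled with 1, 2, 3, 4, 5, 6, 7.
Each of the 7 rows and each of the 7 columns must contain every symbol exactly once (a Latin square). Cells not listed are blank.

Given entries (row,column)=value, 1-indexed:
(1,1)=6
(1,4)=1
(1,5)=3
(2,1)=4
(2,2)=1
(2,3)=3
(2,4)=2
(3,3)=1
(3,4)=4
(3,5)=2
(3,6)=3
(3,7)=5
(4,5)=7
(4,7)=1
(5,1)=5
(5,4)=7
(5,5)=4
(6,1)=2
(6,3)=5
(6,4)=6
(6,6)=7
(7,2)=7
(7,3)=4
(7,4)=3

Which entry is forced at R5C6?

1

Row 3, column 1: row 3 has {1, 2, 3, 4, 5} and column 1 has {2, 4, 5, 6}, leaving only 7.
Row 3, column 2: row 3 has {1, 2, 3, 4, 5, 7} and column 2 has {1, 7}, leaving only 6.
Row 4, column 1: row 4 has {1, 7} and column 1 has {2, 4, 5, 6, 7}, leaving only 3.
Row 4, column 4: row 4 has {1, 3, 7} and column 4 has {1, 2, 3, 4, 6, 7}, leaving only 5.
Row 6, column 5: row 6 has {2, 5, 6, 7} and column 5 has {2, 3, 4, 7}, leaving only 1.
Row 7, column 1: row 7 has {3, 4, 7} and column 1 has {2, 3, 4, 5, 6, 7}, leaving only 1.
Row 5, column 6 is narrowed to {1, 2, 6}.
If it were 2, then row 5, column 7 would be left with no valid symbol.
If it were 6, then row 5, column 7 would be left with no valid symbol.
So row 5, column 6 must be 1.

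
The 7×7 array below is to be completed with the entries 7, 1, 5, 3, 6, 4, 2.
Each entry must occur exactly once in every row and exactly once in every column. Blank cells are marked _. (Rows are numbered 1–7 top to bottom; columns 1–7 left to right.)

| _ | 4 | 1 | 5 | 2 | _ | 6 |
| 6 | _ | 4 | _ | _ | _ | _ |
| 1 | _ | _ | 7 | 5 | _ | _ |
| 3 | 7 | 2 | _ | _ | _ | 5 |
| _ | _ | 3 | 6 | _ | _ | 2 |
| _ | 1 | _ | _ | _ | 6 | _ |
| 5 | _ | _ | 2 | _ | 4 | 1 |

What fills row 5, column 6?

7

Row 1, column 1: row 1 has {1, 5, 6, 4, 2} and column 1 has {1, 5, 3, 6}, leaving only 7.
Row 1, column 6: row 1 has {7, 1, 5, 6, 4, 2} and column 6 has {6, 4}, leaving only 3.
Row 3, column 3: row 3 has {7, 1, 5} and column 3 has {1, 3, 4, 2}, leaving only 6.
Row 3, column 6: row 3 has {7, 1, 5, 6} and column 6 has {3, 6, 4}, leaving only 2.
Row 3, column 2: row 3 has {7, 1, 5, 6, 2} and column 2 has {7, 1, 4}, leaving only 3.
Row 3, column 7: row 3 has {7, 1, 5, 3, 6, 2} and column 7 has {1, 5, 6, 2}, leaving only 4.
Row 4, column 6: row 4 has {7, 5, 3, 2} and column 6 has {3, 6, 4, 2}, leaving only 1.
Row 4, column 4: row 4 has {7, 1, 5, 3, 2} and column 4 has {7, 5, 6, 2}, leaving only 4.
Row 4, column 5: row 4 has {7, 1, 5, 3, 4, 2} and column 5 has {5, 2}, leaving only 6.
Row 5, column 1: row 5 has {3, 6, 2} and column 1 has {7, 1, 5, 3, 6}, leaving only 4.
Row 5, column 2: row 5 has {3, 6, 4, 2} and column 2 has {7, 1, 3, 4}, leaving only 5.
Row 5 already has {5, 3, 6, 4, 2} and column 6 already has {1, 3, 6, 4, 2}, so row 5, column 6 must be 7.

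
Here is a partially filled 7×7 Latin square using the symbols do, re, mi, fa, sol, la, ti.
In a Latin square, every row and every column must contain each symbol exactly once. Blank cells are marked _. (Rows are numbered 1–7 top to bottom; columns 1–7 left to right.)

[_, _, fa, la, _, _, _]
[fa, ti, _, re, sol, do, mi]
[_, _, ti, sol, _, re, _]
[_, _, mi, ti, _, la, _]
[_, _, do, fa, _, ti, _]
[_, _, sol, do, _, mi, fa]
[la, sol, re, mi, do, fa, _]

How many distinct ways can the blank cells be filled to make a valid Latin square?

13

Row 1, column 1: eliminating its row and column leaves {do, re, mi, sol, ti}.
Row 1, column 2: eliminating its row and column leaves {do, re, mi}.
Row 1, column 5: eliminating its row and column leaves {re, mi, ti}.
Row 1, column 6: eliminating its row and column leaves {sol}.
Row 1, column 7: eliminating its row and column leaves {do, re, sol, ti}.
Row 2, column 3: eliminating its row and column leaves {la}.
Row 3, column 1: eliminating its row and column leaves {do, mi}.
Row 3, column 2: eliminating its row and column leaves {do, mi, fa, la}.
Row 3, column 5: eliminating its row and column leaves {mi, fa, la}.
Row 3, column 7: eliminating its row and column leaves {do, la}.
Row 4, column 1: eliminating its row and column leaves {do, re, sol}.
Row 4, column 2: eliminating its row and column leaves {do, re, fa}.
Row 4, column 5: eliminating its row and column leaves {re, fa}.
Row 4, column 7: eliminating its row and column leaves {do, re, sol}.
Row 5, column 1: eliminating its row and column leaves {re, mi, sol}.
Row 5, column 2: eliminating its row and column leaves {re, mi, la}.
Row 5, column 5: eliminating its row and column leaves {re, mi, la}.
Row 5, column 7: eliminating its row and column leaves {re, sol, la}.
Row 6, column 1: eliminating its row and column leaves {re, ti}.
Row 6, column 2: eliminating its row and column leaves {re, la}.
Row 6, column 5: eliminating its row and column leaves {re, la, ti}.
Row 7, column 7: eliminating its row and column leaves {ti}.
Enumerating the assignments across these blanks that avoid any row or column repeat gives 13 completions.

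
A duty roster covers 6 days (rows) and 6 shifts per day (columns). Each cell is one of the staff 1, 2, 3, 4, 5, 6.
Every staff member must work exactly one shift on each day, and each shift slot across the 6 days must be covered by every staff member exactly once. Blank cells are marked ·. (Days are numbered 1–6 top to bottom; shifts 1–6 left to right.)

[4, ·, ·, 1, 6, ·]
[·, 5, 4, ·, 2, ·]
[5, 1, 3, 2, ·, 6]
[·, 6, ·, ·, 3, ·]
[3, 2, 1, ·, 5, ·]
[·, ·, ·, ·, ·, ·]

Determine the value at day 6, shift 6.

Day 1, shift 2: day 1 has {1, 4, 6} and shift 2 has {1, 2, 5, 6}, leaving only 3.
Day 3, shift 5: day 3 has {1, 2, 3, 5, 6} and shift 5 has {2, 3, 5, 6}, leaving only 4.
Day 5, shift 6: day 5 has {1, 2, 3, 5} and shift 6 has {6}, leaving only 4.
Day 5, shift 4: day 5 has {1, 2, 3, 4, 5} and shift 4 has {1, 2}, leaving only 6.
Day 2, shift 4: day 2 has {2, 4, 5} and shift 4 has {1, 2, 6}, leaving only 3.
Day 2, shift 6: day 2 has {2, 3, 4, 5} and shift 6 has {4, 6}, leaving only 1.
Day 2, shift 1: day 2 has {1, 2, 3, 4, 5} and shift 1 has {3, 4, 5}, leaving only 6.
Day 6, shift 2: day 6 has {} and shift 2 has {1, 2, 3, 5, 6}, leaving only 4.
Day 6, shift 4: day 6 has {4} and shift 4 has {1, 2, 3, 6}, leaving only 5.
Day 4, shift 4: day 4 has {3, 6} and shift 4 has {1, 2, 3, 5, 6}, leaving only 4.
Day 6, shift 5: day 6 has {4, 5} and shift 5 has {2, 3, 4, 5, 6}, leaving only 1.
Day 6, shift 1: day 6 has {1, 4, 5} and shift 1 has {3, 4, 5, 6}, leaving only 2.
Day 6 already has {1, 2, 4, 5} and shift 6 already has {1, 4, 6}, so day 6, shift 6 must be 3.

3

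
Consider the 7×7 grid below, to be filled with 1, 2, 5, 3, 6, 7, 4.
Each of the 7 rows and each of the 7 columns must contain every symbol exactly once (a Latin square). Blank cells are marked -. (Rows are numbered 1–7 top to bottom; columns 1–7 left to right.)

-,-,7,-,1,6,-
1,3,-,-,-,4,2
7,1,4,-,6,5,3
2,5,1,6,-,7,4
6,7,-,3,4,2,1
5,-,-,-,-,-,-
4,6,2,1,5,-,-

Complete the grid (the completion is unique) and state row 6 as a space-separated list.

Row 1, column 1: row 1 has {1, 6, 7} and column 1 has {1, 2, 5, 6, 7, 4}, leaving only 3.
Row 1, column 7: row 1 has {1, 3, 6, 7} and column 7 has {1, 2, 3, 4}, leaving only 5.
Row 2, column 5: row 2 has {1, 2, 3, 4} and column 5 has {1, 5, 6, 4}, leaving only 7.
Row 2, column 4: row 2 has {1, 2, 3, 7, 4} and column 4 has {1, 3, 6}, leaving only 5.
Row 2, column 3: row 2 has {1, 2, 5, 3, 7, 4} and column 3 has {1, 2, 7, 4}, leaving only 6.
Row 6, column 3: row 6 has {5} and column 3 has {1, 2, 6, 7, 4}, leaving only 3.
Row 6, column 5: row 6 has {5, 3} and column 5 has {1, 5, 6, 7, 4}, leaving only 2.
Row 6, column 2: row 6 has {2, 5, 3} and column 2 has {1, 5, 3, 6, 7}, leaving only 4.
Row 6, column 4: row 6 has {2, 5, 3, 4} and column 4 has {1, 5, 3, 6}, leaving only 7.
Row 6, column 6: row 6 has {2, 5, 3, 7, 4} and column 6 has {2, 5, 6, 7, 4}, leaving only 1.
Row 6, column 7: row 6 has {1, 2, 5, 3, 7, 4} and column 7 has {1, 2, 5, 3, 4}, leaving only 6.
So row 6 reads: 5 4 3 7 2 1 6.

5 4 3 7 2 1 6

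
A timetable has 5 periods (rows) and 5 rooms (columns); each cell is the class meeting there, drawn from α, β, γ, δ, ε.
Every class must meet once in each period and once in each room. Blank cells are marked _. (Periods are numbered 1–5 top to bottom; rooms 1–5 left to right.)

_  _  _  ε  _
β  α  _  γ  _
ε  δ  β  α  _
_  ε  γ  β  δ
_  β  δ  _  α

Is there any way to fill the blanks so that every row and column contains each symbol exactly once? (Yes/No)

Period 5, room 4: period 5 together with room 4 already contain {α, β, γ, δ, ε} — every symbol — so nothing can go there. The grid has no valid completion.

No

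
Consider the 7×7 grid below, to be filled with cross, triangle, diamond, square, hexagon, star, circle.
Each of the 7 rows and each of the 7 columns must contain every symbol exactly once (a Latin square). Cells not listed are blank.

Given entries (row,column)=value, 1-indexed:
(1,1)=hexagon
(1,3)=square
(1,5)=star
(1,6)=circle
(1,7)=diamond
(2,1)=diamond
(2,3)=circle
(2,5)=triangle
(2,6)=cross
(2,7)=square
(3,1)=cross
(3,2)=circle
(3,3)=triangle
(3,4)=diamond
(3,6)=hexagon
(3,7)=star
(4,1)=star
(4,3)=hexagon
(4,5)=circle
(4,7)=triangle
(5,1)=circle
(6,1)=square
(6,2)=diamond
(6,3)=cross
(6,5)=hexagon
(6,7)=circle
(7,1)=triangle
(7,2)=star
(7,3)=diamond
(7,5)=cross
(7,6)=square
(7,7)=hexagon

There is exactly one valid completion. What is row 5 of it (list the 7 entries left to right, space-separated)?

Row 5, column 3: row 5 has {circle} and column 3 has {cross, triangle, diamond, square, hexagon, circle}, leaving only star.
Row 5, column 7: row 5 has {star, circle} and column 7 has {triangle, diamond, square, hexagon, star, circle}, leaving only cross.
Row 2, column 2: row 2 has {cross, triangle, diamond, square, circle} and column 2 has {diamond, star, circle}, leaving only hexagon.
Row 2, column 4: row 2 has {cross, triangle, diamond, square, hexagon, circle} and column 4 has {diamond}, leaving only star.
Row 3, column 5: row 3 has {cross, triangle, diamond, hexagon, star, circle} and column 5 has {cross, triangle, hexagon, star, circle}, leaving only square.
Row 5, column 5: row 5 has {cross, star, circle} and column 5 has {cross, triangle, square, hexagon, star, circle}, leaving only diamond.
Row 5, column 6: row 5 has {cross, diamond, star, circle} and column 6 has {cross, square, hexagon, circle}, leaving only triangle.
Row 5, column 2: row 5 has {cross, triangle, diamond, star, circle} and column 2 has {diamond, hexagon, star, circle}, leaving only square.
Row 5, column 4: row 5 has {cross, triangle, diamond, square, star, circle} and column 4 has {diamond, star}, leaving only hexagon.
So row 5 reads: circle square star hexagon diamond triangle cross.

circle square star hexagon diamond triangle cross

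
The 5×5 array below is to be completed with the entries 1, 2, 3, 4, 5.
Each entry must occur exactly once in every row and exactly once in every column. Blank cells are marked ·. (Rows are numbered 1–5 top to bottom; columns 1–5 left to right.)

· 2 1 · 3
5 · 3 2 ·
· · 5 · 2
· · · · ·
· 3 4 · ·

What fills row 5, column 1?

2

Row 1, column 1: row 1 has {1, 2, 3} and column 1 has {5}, leaving only 4.
Row 1, column 4: row 1 has {1, 2, 3, 4} and column 4 has {2}, leaving only 5.
Row 4, column 3: row 4 has {} and column 3 has {1, 3, 4, 5}, leaving only 2.
Row 5, column 4: row 5 has {3, 4} and column 4 has {2, 5}, leaving only 1.
Row 5 already has {1, 3, 4} and column 1 already has {4, 5}, so row 5, column 1 must be 2.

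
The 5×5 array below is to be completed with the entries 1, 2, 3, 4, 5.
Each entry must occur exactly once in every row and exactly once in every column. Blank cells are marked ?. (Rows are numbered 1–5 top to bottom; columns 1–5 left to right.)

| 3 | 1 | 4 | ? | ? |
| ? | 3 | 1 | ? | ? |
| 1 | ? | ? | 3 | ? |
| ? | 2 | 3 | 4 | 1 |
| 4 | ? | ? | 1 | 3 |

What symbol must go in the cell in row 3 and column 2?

4

Row 4, column 1: row 4 has {1, 2, 3, 4} and column 1 has {1, 3, 4}, leaving only 5.
Row 2, column 1: row 2 has {1, 3} and column 1 has {1, 3, 4, 5}, leaving only 2.
Row 2, column 4: row 2 has {1, 2, 3} and column 4 has {1, 3, 4}, leaving only 5.
Row 1, column 4: row 1 has {1, 3, 4} and column 4 has {1, 3, 4, 5}, leaving only 2.
Row 1, column 5: row 1 has {1, 2, 3, 4} and column 5 has {1, 3}, leaving only 5.
Row 2, column 5: row 2 has {1, 2, 3, 5} and column 5 has {1, 3, 5}, leaving only 4.
Row 3, column 5: row 3 has {1, 3} and column 5 has {1, 3, 4, 5}, leaving only 2.
Row 3, column 3: row 3 has {1, 2, 3} and column 3 has {1, 3, 4}, leaving only 5.
Row 3 already has {1, 2, 3, 5} and column 2 already has {1, 2, 3}, so row 3, column 2 must be 4.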